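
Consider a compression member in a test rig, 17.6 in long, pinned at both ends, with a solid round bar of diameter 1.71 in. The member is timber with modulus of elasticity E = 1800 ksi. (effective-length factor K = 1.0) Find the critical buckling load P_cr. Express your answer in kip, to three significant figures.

P_cr ≈ 24.1 kip

I = πd⁴/64 = π×1.71⁴/64 = 0.4197 in⁴
Effective length L_e = K·L = 1 × 17.6 = 17.60 in
P_cr = π²EI / L_e² = π² × 1800×10³ × 0.4197 / 17.60² = 2.407×10^4 lb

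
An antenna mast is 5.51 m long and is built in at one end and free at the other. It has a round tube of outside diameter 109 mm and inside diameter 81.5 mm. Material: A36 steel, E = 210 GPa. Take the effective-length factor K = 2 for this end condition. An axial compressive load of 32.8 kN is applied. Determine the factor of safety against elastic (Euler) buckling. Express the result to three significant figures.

d_o = 109 mm, d_i = 81.5 mm
I = π(d_o⁴ − d_i⁴)/64 = π(109⁴ − 81.50⁴)/64 = 4.763×10^6 mm⁴
I = 4.763×10^6 mm⁴ = 4.763×10^-6 m⁴
Effective length L_e = K·L = 2 × 5.51 = 11.02 m
P_cr = π²EI / L_e² = π² × 210×10⁹ × 4.763×10^-6 / 11.02² = 8.130×10^4 N
Factor of safety n = P_cr / P = 81.296 / 32.8 = 2.48

n ≈ 2.48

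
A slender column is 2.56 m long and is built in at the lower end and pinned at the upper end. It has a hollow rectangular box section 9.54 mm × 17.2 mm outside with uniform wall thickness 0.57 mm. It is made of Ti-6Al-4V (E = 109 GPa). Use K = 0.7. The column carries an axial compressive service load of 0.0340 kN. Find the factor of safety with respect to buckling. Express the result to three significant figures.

Inner dimensions: h_i = 17.2 − 2×0.57 = 16.06 mm, b_i = 9.54 − 2×0.57 = 8.400 mm
Weak-axis I_min = (h_o·b_o³ − h_i·b_i³)/12 with b_o = 9.54, b_i = 8.400 mm (shorter outer/inner sides).
I_min = (17.2×9.54³ − 16.06×8.400³)/12 = 451.3 mm⁴
I = 451.3 mm⁴ = 4.513×10^-10 m⁴
Effective length L_e = K·L = 0.7 × 2.56 = 1.792 m
P_cr = π²EI / L_e² = π² × 109×10⁹ × 4.513×10^-10 / 1.792² = 151.2 N
Factor of safety n = P_cr / P = 0.15117 / 0.0340 = 4.45

n ≈ 4.45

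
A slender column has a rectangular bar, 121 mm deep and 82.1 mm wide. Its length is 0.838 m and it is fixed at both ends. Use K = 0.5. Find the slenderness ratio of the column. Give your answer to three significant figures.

For a rectangle r_min = b/√12 = 82.1/√12 = 23.70 mm
L_e = K·L = 0.5 × 0.838 m = 0.4190 m = 419.00 mm
λ = L_e / r_min = 419.00 / 23.70 = 17.7

λ ≈ 17.7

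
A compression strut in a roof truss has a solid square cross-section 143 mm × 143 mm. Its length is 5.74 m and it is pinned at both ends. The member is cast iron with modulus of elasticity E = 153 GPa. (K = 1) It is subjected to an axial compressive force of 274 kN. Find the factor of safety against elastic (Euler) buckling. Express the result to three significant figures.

n ≈ 5.83

I = a⁴/12 = 143⁴/12 = 3.485×10^7 mm⁴
I = 3.485×10^7 mm⁴ = 3.485×10^-5 m⁴
Effective length L_e = K·L = 1 × 5.74 = 5.740 m
P_cr = π²EI / L_e² = π² × 153×10⁹ × 3.485×10^-5 / 5.740² = 1.597×10^6 N
Factor of safety n = P_cr / P = 1597.1 / 274 = 5.83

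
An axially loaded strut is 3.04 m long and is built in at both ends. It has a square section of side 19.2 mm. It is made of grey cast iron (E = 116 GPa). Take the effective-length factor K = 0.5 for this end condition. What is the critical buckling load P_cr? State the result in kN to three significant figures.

P_cr ≈ 5.61 kN

I = a⁴/12 = 19.2⁴/12 = 1.132×10^4 mm⁴
I = 1.132×10^4 mm⁴ = 1.132×10^-8 m⁴
Effective length L_e = K·L = 0.5 × 3.04 = 1.520 m
P_cr = π²EI / L_e² = π² × 116×10⁹ × 1.132×10^-8 / 1.520² = 5.612×10^3 N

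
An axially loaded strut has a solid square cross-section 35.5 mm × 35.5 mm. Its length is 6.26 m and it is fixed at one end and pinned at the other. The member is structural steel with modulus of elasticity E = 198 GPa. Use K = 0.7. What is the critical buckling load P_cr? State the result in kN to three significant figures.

I = a⁴/12 = 35.5⁴/12 = 1.324×10^5 mm⁴
I = 1.324×10^5 mm⁴ = 1.324×10^-7 m⁴
Effective length L_e = K·L = 0.7 × 6.26 = 4.382 m
P_cr = π²EI / L_e² = π² × 198×10⁹ × 1.324×10^-7 / 4.382² = 1.347×10^4 N

P_cr ≈ 13.5 kN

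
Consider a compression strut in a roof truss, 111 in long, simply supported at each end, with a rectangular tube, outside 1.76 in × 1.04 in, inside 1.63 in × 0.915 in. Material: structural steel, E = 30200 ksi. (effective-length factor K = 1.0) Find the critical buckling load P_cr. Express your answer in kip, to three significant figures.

P_cr ≈ 1.47 kip

Weak-axis I_min = (h_o·b_o³ − h_i·b_i³)/12 with b_o = 1.04, b_i = 0.9150 in (shorter outer/inner sides).
I_min = (1.76×1.04³ − 1.630×0.9150³)/12 = 6.092×10^-2 in⁴
Effective length L_e = K·L = 1 × 111 = 111.0 in
P_cr = π²EI / L_e² = π² × 30200×10³ × 6.092×10^-2 / 111.0² = 1.474×10^3 lb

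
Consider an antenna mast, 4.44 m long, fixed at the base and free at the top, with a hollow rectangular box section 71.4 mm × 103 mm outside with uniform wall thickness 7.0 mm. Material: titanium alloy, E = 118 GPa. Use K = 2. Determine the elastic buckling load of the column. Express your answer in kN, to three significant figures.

Inner dimensions: h_i = 103 − 2×7.0 = 89.00 mm, b_i = 71.4 − 2×7.0 = 57.40 mm
Weak-axis I_min = (h_o·b_o³ − h_i·b_i³)/12 with b_o = 71.4, b_i = 57.40 mm (shorter outer/inner sides).
I_min = (103×71.4³ − 89.00×57.40³)/12 = 1.722×10^6 mm⁴
I = 1.722×10^6 mm⁴ = 1.722×10^-6 m⁴
Effective length L_e = K·L = 2 × 4.44 = 8.880 m
P_cr = π²EI / L_e² = π² × 118×10⁹ × 1.722×10^-6 / 8.880² = 2.543×10^4 N

P_cr ≈ 25.4 kN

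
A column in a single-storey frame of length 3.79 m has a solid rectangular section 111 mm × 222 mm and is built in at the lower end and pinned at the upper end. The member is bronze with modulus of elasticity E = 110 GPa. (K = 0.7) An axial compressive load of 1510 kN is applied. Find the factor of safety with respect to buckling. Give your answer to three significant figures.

Buckling occurs about the weak axis: I_min = h·b³/12 with b = 111 mm (the shorter side).
I_min = 222×111³/12 = 2.530×10^7 mm⁴
I = 2.530×10^7 mm⁴ = 2.530×10^-5 m⁴
Effective length L_e = K·L = 0.7 × 3.79 = 2.653 m
P_cr = π²EI / L_e² = π² × 110×10⁹ × 2.530×10^-5 / 2.653² = 3.903×10^6 N
Factor of safety n = P_cr / P = 3902.6 / 1510 = 2.58

n ≈ 2.58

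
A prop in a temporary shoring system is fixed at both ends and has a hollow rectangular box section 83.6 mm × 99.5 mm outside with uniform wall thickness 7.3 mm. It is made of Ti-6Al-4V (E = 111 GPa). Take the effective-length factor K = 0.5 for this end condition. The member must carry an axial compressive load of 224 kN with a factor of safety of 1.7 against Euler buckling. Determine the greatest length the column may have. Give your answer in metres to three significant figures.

Inner dimensions: h_i = 99.5 − 2×7.3 = 84.90 mm, b_i = 83.6 − 2×7.3 = 69.00 mm
Weak-axis I_min = (h_o·b_o³ − h_i·b_i³)/12 with b_o = 83.6, b_i = 69.00 mm (shorter outer/inner sides).
I_min = (99.5×83.6³ − 84.90×69.00³)/12 = 2.520×10^6 mm⁴
I = 2.520×10^-6 m⁴
Required critical load P_cr = n·P = 1.7 × 224 = 380.8 kN = 3.808×10^5 N
From P_cr = π²EI/(K·L)²:  L = (1/K)·√(π²EI/P_cr) = (1/0.5)·√(π²×1.11×10^11×2.520×10^-6/3.808×10^5)
L = 5.39 m

L_max ≈ 5.39 m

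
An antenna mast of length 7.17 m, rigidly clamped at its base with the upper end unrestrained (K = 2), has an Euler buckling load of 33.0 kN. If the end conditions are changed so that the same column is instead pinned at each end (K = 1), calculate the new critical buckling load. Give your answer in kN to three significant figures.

P_cr ≈ 132 kN

P_cr ∝ 1/K², so P_cr,new = P_cr,old × (K_old/K_new)² = 33.0 × (2/1)²
= 33.0 × 4.000 = 132 kN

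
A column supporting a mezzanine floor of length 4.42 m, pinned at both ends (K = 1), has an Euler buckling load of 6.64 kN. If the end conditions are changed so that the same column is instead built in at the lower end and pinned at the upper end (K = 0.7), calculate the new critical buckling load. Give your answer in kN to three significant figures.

P_cr ≈ 13.6 kN

P_cr ∝ 1/K², so P_cr,new = P_cr,old × (K_old/K_new)² = 6.64 × (1/0.7)²
= 6.64 × 2.041 = 13.6 kN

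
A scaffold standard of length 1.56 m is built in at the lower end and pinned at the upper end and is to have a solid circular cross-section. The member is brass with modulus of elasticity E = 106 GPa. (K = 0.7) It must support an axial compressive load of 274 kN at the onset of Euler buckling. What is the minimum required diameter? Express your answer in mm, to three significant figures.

L_e = K·L = 0.7 × 1.56 = 1.092 m
Required I = P_cr·L_e²/(π²E) = 2.740×10^5 × 1.092² / (π² × 1.06×10^11) = 3.123×10^-7 m⁴
I_req = 3.123×10^5 mm⁴
Solid circle: I = πd⁴/64  ⇒  d = (64I/π)^(1/4) = (64×3.123×10^5/π)^(1/4) = 50.2 mm

d ≈ 50.2 mm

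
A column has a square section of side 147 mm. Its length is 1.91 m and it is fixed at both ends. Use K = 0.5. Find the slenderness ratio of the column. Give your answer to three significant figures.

λ ≈ 22.5

I = a⁴/12 = 147⁴/12 = 3.891×10^7 mm⁴
A = 2.161×10^4 mm²;  r_min = √(I/A) = √(3.891×10^7/2.161×10^4) = 42.44 mm
L_e = K·L = 0.5 × 1.91 m = 0.9550 m = 955.00 mm
λ = L_e / r_min = 955.00 / 42.44 = 22.5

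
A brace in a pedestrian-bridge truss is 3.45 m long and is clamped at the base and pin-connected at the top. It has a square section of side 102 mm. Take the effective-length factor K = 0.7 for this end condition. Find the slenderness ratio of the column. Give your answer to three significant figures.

For a square r = a/√12 = 102/√12 = 29.44 mm
L_e = K·L = 0.7 × 3.45 m = 2.415 m = 2415.0 mm
λ = L_e / r_min = 2415.0 / 29.44 = 82.0

λ ≈ 82.0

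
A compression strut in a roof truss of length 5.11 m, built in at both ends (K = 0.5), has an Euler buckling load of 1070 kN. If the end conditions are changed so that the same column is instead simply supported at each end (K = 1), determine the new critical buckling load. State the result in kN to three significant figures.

P_cr ∝ 1/K², so P_cr,new = P_cr,old × (K_old/K_new)² = 1070 × (0.5/1)²
= 1070 × 0.2500 = 268 kN

P_cr ≈ 268 kN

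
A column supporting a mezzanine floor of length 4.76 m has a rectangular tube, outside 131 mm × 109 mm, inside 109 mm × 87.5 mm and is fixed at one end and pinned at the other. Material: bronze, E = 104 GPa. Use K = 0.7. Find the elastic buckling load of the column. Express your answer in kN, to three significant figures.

Weak-axis I_min = (h_o·b_o³ − h_i·b_i³)/12 with b_o = 109, b_i = 87.50 mm (shorter outer/inner sides).
I_min = (131×109³ − 109.0×87.50³)/12 = 8.052×10^6 mm⁴
I = 8.052×10^6 mm⁴ = 8.052×10^-6 m⁴
Effective length L_e = K·L = 0.7 × 4.76 = 3.332 m
P_cr = π²EI / L_e² = π² × 104×10⁹ × 8.052×10^-6 / 3.332² = 7.445×10^5 N

P_cr ≈ 744 kN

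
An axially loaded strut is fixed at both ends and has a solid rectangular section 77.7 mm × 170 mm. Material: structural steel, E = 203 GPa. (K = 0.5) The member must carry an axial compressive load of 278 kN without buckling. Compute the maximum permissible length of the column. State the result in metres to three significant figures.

Buckling occurs about the weak axis: I_min = h·b³/12 with b = 77.7 mm (the shorter side).
I_min = 170×77.7³/12 = 6.646×10^6 mm⁴
I = 6.646×10^-6 m⁴
At the buckling limit P_cr = P = 2.780×10^5 N
From P_cr = π²EI/(K·L)²:  L = (1/K)·√(π²EI/P_cr) = (1/0.5)·√(π²×2.03×10^11×6.646×10^-6/2.780×10^5)
L = 13.8 m

L_max ≈ 13.8 m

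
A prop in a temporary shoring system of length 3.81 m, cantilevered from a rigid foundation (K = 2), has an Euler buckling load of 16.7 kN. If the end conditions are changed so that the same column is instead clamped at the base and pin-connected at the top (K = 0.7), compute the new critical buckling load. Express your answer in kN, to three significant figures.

P_cr ≈ 136 kN

P_cr ∝ 1/K², so P_cr,new = P_cr,old × (K_old/K_new)² = 16.7 × (2/0.7)²
= 16.7 × 8.163 = 136 kN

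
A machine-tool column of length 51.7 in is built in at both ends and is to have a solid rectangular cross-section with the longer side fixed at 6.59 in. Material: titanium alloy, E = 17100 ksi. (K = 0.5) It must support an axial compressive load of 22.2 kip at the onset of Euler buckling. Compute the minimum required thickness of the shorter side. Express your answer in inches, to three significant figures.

L_e = K·L = 0.5 × 51.7 = 25.85 in
Required I = P_cr·L_e²/(π²E) = 2.220×10^4 × 25.85² / (π² × 1.71×10^7) = 8.790×10^-2 in⁴
Rectangle, weak axis: I_min = h·b³/12 with h = 6.59 in fixed  ⇒  b = (12I/h)^(1/3) = 0.543 in

b ≈ 0.543 in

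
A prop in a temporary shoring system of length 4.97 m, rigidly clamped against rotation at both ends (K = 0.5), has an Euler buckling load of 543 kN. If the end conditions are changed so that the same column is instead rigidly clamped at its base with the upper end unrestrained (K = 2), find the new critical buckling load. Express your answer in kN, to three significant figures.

P_cr ≈ 33.9 kN

P_cr ∝ 1/K², so P_cr,new = P_cr,old × (K_old/K_new)² = 543 × (0.5/2)²
= 543 × 0.06250 = 33.9 kN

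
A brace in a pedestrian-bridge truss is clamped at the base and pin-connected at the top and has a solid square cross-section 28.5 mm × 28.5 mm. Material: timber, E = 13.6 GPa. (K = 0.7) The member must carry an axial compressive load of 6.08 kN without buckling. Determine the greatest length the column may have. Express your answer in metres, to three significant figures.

L_max ≈ 1.57 m

I = a⁴/12 = 28.5⁴/12 = 5.498×10^4 mm⁴
I = 5.498×10^-8 m⁴
At the buckling limit P_cr = P = 6.080×10^3 N
From P_cr = π²EI/(K·L)²:  L = (1/K)·√(π²EI/P_cr) = (1/0.7)·√(π²×1.36×10^10×5.498×10^-8/6.080×10^3)
L = 1.57 m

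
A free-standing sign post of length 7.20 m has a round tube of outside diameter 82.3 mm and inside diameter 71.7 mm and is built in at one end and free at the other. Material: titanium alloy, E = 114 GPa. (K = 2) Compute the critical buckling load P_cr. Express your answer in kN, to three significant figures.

P_cr ≈ 5.18 kN

d_o = 82.3 mm, d_i = 71.7 mm
I = π(d_o⁴ − d_i⁴)/64 = π(82.3⁴ − 71.70⁴)/64 = 9.547×10^5 mm⁴
I = 9.547×10^5 mm⁴ = 9.547×10^-7 m⁴
Effective length L_e = K·L = 2 × 7.20 = 14.40 m
P_cr = π²EI / L_e² = π² × 114×10⁹ × 9.547×10^-7 / 14.40² = 5.180×10^3 N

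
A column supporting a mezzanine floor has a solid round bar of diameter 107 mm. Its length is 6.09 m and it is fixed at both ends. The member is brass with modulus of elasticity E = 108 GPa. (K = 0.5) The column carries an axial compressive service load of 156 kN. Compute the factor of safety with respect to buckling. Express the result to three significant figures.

I = πd⁴/64 = π×107⁴/64 = 6.434×10^6 mm⁴
I = 6.434×10^6 mm⁴ = 6.434×10^-6 m⁴
Effective length L_e = K·L = 0.5 × 6.09 = 3.045 m
P_cr = π²EI / L_e² = π² × 108×10⁹ × 6.434×10^-6 / 3.045² = 7.397×10^5 N
Factor of safety n = P_cr / P = 739.70 / 156 = 4.74

n ≈ 4.74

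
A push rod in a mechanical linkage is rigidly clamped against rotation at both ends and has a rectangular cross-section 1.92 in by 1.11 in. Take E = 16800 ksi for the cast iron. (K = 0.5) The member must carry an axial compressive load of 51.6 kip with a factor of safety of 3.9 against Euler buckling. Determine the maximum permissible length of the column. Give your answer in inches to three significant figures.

Buckling occurs about the weak axis: I_min = h·b³/12 with b = 1.11 in (the shorter side).
I_min = 1.92×1.11³/12 = 0.2188 in⁴
Required critical load P_cr = n·P = 3.9 × 51.6 = 201.2 kip = 2.012×10^5 lb
From P_cr = π²EI/(K·L)²:  L = (1/K)·√(π²EI/P_cr) = (1/0.5)·√(π²×1.68×10^7×0.2188/2.012×10^5)
L = 26.9 in

L_max ≈ 26.9 in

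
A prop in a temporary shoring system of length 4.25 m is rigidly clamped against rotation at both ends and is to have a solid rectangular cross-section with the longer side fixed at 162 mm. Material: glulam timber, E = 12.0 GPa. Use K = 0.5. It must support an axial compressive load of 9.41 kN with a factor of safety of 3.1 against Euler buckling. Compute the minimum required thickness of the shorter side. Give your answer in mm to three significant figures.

Required P_cr = n·P = 3.1 × 9.41 = 29.17 kN
L_e = K·L = 0.5 × 4.25 = 2.125 m
Required I = P_cr·L_e²/(π²E) = 2.917×10^4 × 2.125² / (π² × 1.20×10^10) = 1.112×10^-6 m⁴
I_req = 1.112×10^6 mm⁴
Rectangle, weak axis: I_min = h·b³/12 with h = 162 mm fixed  ⇒  b = (12I/h)^(1/3) = 43.5 mm

b ≈ 43.5 mm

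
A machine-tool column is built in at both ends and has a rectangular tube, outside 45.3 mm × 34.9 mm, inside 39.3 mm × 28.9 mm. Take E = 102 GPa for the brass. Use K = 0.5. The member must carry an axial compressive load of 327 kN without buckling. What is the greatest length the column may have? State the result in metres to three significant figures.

L_max ≈ 1.00 m

Weak-axis I_min = (h_o·b_o³ − h_i·b_i³)/12 with b_o = 34.9, b_i = 28.90 mm (shorter outer/inner sides).
I_min = (45.3×34.9³ − 39.30×28.90³)/12 = 8.142×10^4 mm⁴
I = 8.142×10^-8 m⁴
At the buckling limit P_cr = P = 3.270×10^5 N
From P_cr = π²EI/(K·L)²:  L = (1/K)·√(π²EI/P_cr) = (1/0.5)·√(π²×1.02×10^11×8.142×10^-8/3.270×10^5)
L = 1.00 m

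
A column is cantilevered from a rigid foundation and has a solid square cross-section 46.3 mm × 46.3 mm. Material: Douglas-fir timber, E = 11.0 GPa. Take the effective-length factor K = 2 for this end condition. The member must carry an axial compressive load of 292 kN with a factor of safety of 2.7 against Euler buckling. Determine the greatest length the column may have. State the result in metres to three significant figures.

I = a⁴/12 = 46.3⁴/12 = 3.830×10^5 mm⁴
I = 3.830×10^-7 m⁴
Required critical load P_cr = n·P = 2.7 × 292 = 788.4 kN = 7.884×10^5 N
From P_cr = π²EI/(K·L)²:  L = (1/K)·√(π²EI/P_cr) = (1/2)·√(π²×1.10×10^10×3.830×10^-7/7.884×10^5)
L = 0.115 m

L_max ≈ 0.115 m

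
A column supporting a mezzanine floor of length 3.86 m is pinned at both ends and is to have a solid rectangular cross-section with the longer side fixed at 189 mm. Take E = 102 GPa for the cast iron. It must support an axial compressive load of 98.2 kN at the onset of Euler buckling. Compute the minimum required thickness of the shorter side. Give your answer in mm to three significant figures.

L_e = K·L = 1 × 3.86 = 3.860 m
Required I = P_cr·L_e²/(π²E) = 9.820×10^4 × 3.860² / (π² × 1.02×10^11) = 1.453×10^-6 m⁴
I_req = 1.453×10^6 mm⁴
Rectangle, weak axis: I_min = h·b³/12 with h = 189 mm fixed  ⇒  b = (12I/h)^(1/3) = 45.2 mm

b ≈ 45.2 mm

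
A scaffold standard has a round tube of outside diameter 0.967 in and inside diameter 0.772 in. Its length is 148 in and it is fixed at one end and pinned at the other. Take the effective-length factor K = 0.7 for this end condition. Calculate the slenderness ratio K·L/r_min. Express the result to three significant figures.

d_o = 0.967 in, d_i = 0.772 in
I = π(d_o⁴ − d_i⁴)/64 = π(0.967⁴ − 0.7720⁴)/64 = 2.549×10^-2 in⁴
A = 0.2663 in²;  r_min = √(I/A) = √(2.549×10^-2/0.2663) = 0.3093 in
L_e = K·L = 0.7 × 148 = 103.6 in
λ = L_e / r_min = 103.60 / 0.3093 = 335

λ ≈ 335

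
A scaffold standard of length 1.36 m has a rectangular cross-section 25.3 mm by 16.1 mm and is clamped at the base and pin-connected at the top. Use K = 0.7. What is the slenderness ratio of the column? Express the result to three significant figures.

λ ≈ 205

Buckling occurs about the weak axis: I_min = h·b³/12 with b = 16.1 mm (the shorter side).
I_min = 25.3×16.1³/12 = 8.799×10^3 mm⁴
A = 407.3 mm²;  r_min = √(I/A) = √(8.799×10^3/407.3) = 4.648 mm
L_e = K·L = 0.7 × 1.36 m = 0.9520 m = 952.00 mm
λ = L_e / r_min = 952.00 / 4.648 = 205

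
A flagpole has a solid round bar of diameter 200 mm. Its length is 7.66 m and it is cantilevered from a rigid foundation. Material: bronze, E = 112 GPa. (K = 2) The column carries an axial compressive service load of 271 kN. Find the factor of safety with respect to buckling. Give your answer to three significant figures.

I = πd⁴/64 = π×200⁴/64 = 7.854×10^7 mm⁴
I = 7.854×10^7 mm⁴ = 7.854×10^-5 m⁴
Effective length L_e = K·L = 2 × 7.66 = 15.32 m
P_cr = π²EI / L_e² = π² × 112×10⁹ × 7.854×10^-5 / 15.32² = 3.699×10^5 N
Factor of safety n = P_cr / P = 369.90 / 271 = 1.36

n ≈ 1.36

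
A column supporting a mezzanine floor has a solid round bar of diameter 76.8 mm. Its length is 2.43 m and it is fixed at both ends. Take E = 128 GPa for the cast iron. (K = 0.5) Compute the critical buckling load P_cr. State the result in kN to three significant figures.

P_cr ≈ 1460 kN

I = πd⁴/64 = π×76.8⁴/64 = 1.708×10^6 mm⁴
I = 1.708×10^6 mm⁴ = 1.708×10^-6 m⁴
Effective length L_e = K·L = 0.5 × 2.43 = 1.215 m
P_cr = π²EI / L_e² = π² × 128×10⁹ × 1.708×10^-6 / 1.215² = 1.461×10^6 N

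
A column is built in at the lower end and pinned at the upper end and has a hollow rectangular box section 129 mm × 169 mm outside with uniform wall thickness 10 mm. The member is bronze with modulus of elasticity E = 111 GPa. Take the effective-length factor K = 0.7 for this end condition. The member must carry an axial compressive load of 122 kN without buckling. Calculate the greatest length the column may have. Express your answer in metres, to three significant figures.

Inner dimensions: h_i = 169 − 2×10 = 149.0 mm, b_i = 129 − 2×10 = 109.0 mm
Weak-axis I_min = (h_o·b_o³ − h_i·b_i³)/12 with b_o = 129, b_i = 109.0 mm (shorter outer/inner sides).
I_min = (169×129³ − 149.0×109.0³)/12 = 1.415×10^7 mm⁴
I = 1.415×10^-5 m⁴
At the buckling limit P_cr = P = 1.220×10^5 N
From P_cr = π²EI/(K·L)²:  L = (1/K)·√(π²EI/P_cr) = (1/0.7)·√(π²×1.11×10^11×1.415×10^-5/1.220×10^5)
L = 16.1 m

L_max ≈ 16.1 m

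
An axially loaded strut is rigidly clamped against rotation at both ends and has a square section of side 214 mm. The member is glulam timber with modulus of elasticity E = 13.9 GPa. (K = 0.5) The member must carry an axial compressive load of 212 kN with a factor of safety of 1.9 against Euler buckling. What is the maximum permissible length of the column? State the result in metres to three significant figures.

I = a⁴/12 = 214⁴/12 = 1.748×10^8 mm⁴
I = 1.748×10^-4 m⁴
Required critical load P_cr = n·P = 1.9 × 212 = 402.8 kN = 4.028×10^5 N
From P_cr = π²EI/(K·L)²:  L = (1/K)·√(π²EI/P_cr) = (1/0.5)·√(π²×1.39×10^10×1.748×10^-4/4.028×10^5)
L = 15.4 m

L_max ≈ 15.4 m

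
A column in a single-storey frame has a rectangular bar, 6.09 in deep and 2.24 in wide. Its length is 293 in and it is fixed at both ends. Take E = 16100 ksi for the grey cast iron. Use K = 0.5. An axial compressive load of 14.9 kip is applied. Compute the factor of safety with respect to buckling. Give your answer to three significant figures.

Buckling occurs about the weak axis: I_min = h·b³/12 with b = 2.24 in (the shorter side).
I_min = 6.09×2.24³/12 = 5.704 in⁴
Effective length L_e = K·L = 0.5 × 293 = 146.5 in
P_cr = π²EI / L_e² = π² × 16100×10³ × 5.704 / 146.5² = 4.223×10^4 lb
Factor of safety n = P_cr / P = 42.231 / 14.9 = 2.83

n ≈ 2.83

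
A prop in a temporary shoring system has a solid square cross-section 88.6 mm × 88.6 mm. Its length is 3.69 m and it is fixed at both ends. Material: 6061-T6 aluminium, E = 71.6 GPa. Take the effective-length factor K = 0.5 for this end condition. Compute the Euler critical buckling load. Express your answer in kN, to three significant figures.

P_cr ≈ 1070 kN

I = a⁴/12 = 88.6⁴/12 = 5.135×10^6 mm⁴
I = 5.135×10^6 mm⁴ = 5.135×10^-6 m⁴
Effective length L_e = K·L = 0.5 × 3.69 = 1.845 m
P_cr = π²EI / L_e² = π² × 71.6×10⁹ × 5.135×10^-6 / 1.845² = 1.066×10^6 N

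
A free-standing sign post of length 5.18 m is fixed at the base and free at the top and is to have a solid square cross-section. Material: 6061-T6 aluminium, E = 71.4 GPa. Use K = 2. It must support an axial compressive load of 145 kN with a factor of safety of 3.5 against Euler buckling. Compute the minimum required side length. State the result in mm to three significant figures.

Required P_cr = n·P = 3.5 × 145 = 507.5 kN
L_e = K·L = 2 × 5.18 = 10.36 m
Required I = P_cr·L_e²/(π²E) = 5.075×10^5 × 10.36² / (π² × 7.14×10^10) = 7.730×10^-5 m⁴
I_req = 7.730×10^7 mm⁴
Solid square: I = a⁴/12  ⇒  a = (12I)^(1/4) = (12×7.730×10^7)^(1/4) = 175 mm

a ≈ 175 mm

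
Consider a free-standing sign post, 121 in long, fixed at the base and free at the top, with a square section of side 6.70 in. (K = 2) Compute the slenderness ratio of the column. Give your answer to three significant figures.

I = a⁴/12 = 6.70⁴/12 = 167.9 in⁴
A = 44.89 in²;  r_min = √(I/A) = √(167.9/44.89) = 1.934 in
L_e = K·L = 2 × 121 = 242.0 in
λ = L_e / r_min = 242.00 / 1.934 = 125

λ ≈ 125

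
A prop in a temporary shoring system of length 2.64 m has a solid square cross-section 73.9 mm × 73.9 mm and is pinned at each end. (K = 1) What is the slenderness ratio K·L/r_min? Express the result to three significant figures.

For a square r = a/√12 = 73.9/√12 = 21.33 mm
L_e = K·L = 1 × 2.64 m = 2.640 m = 2640.0 mm
λ = L_e / r_min = 2640.0 / 21.33 = 124

λ ≈ 124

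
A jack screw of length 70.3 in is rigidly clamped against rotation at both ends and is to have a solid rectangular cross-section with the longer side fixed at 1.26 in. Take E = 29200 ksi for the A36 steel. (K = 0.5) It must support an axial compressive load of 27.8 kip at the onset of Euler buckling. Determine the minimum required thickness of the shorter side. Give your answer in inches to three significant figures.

L_e = K·L = 0.5 × 70.3 = 35.15 in
Required I = P_cr·L_e²/(π²E) = 2.780×10^4 × 35.15² / (π² × 2.92×10^7) = 0.1192 in⁴
Rectangle, weak axis: I_min = h·b³/12 with h = 1.26 in fixed  ⇒  b = (12I/h)^(1/3) = 1.04 in

b ≈ 1.04 in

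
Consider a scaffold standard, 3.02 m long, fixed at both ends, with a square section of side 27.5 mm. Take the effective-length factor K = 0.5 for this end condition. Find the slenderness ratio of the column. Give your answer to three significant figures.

I = a⁴/12 = 27.5⁴/12 = 4.766×10^4 mm⁴
A = 756.2 mm²;  r_min = √(I/A) = √(4.766×10^4/756.2) = 7.939 mm
L_e = K·L = 0.5 × 3.02 m = 1.510 m = 1510.0 mm
λ = L_e / r_min = 1510.0 / 7.939 = 190

λ ≈ 190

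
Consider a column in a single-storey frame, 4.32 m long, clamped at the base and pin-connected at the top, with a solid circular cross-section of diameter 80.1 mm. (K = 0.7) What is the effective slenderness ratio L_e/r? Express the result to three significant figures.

λ ≈ 151

I = πd⁴/64 = π×80.1⁴/64 = 2.021×10^6 mm⁴
A = 5.039×10^3 mm²;  r_min = √(I/A) = √(2.021×10^6/5.039×10^3) = 20.02 mm
L_e = K·L = 0.7 × 4.32 m = 3.024 m = 3024.0 mm
λ = L_e / r_min = 3024.0 / 20.02 = 151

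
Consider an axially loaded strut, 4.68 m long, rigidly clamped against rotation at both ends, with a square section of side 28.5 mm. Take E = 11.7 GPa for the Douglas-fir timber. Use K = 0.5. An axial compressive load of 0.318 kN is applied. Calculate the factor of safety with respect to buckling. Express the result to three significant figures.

I = a⁴/12 = 28.5⁴/12 = 5.498×10^4 mm⁴
I = 5.498×10^4 mm⁴ = 5.498×10^-8 m⁴
Effective length L_e = K·L = 0.5 × 4.68 = 2.340 m
P_cr = π²EI / L_e² = π² × 11.7×10⁹ × 5.498×10^-8 / 2.340² = 1.159×10^3 N
Factor of safety n = P_cr / P = 1.1595 / 0.318 = 3.65

n ≈ 3.65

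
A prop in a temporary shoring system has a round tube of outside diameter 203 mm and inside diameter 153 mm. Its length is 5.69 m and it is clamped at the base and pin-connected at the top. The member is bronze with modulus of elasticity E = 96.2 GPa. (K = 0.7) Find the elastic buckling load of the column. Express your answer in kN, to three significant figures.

P_cr ≈ 3380 kN

d_o = 203 mm, d_i = 153 mm
I = π(d_o⁴ − d_i⁴)/64 = π(203⁴ − 153.0⁴)/64 = 5.646×10^7 mm⁴
I = 5.646×10^7 mm⁴ = 5.646×10^-5 m⁴
Effective length L_e = K·L = 0.7 × 5.69 = 3.983 m
P_cr = π²EI / L_e² = π² × 96.2×10⁹ × 5.646×10^-5 / 3.983² = 3.379×10^6 N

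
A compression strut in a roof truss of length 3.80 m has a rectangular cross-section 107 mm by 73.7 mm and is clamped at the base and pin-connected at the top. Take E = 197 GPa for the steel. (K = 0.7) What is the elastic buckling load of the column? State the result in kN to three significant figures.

Buckling occurs about the weak axis: I_min = h·b³/12 with b = 73.7 mm (the shorter side).
I_min = 107×73.7³/12 = 3.569×10^6 mm⁴
I = 3.569×10^6 mm⁴ = 3.569×10^-6 m⁴
Effective length L_e = K·L = 0.7 × 3.80 = 2.660 m
P_cr = π²EI / L_e² = π² × 197×10⁹ × 3.569×10^-6 / 2.660² = 9.809×10^5 N

P_cr ≈ 981 kN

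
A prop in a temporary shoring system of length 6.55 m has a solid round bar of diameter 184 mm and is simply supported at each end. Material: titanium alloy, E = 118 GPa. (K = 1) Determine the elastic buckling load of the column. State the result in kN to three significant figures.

P_cr ≈ 1530 kN

I = πd⁴/64 = π×184⁴/64 = 5.627×10^7 mm⁴
I = 5.627×10^7 mm⁴ = 5.627×10^-5 m⁴
Effective length L_e = K·L = 1 × 6.55 = 6.550 m
P_cr = π²EI / L_e² = π² × 118×10⁹ × 5.627×10^-5 / 6.550² = 1.527×10^6 N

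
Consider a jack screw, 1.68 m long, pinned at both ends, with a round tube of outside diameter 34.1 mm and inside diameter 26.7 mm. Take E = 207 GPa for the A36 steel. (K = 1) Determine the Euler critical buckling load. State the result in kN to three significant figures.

d_o = 34.1 mm, d_i = 26.7 mm
I = π(d_o⁴ − d_i⁴)/64 = π(34.1⁴ − 26.70⁴)/64 = 4.143×10^4 mm⁴
I = 4.143×10^4 mm⁴ = 4.143×10^-8 m⁴
Effective length L_e = K·L = 1 × 1.68 = 1.680 m
P_cr = π²EI / L_e² = π² × 207×10⁹ × 4.143×10^-8 / 1.680² = 2.999×10^4 N

P_cr ≈ 30.0 kN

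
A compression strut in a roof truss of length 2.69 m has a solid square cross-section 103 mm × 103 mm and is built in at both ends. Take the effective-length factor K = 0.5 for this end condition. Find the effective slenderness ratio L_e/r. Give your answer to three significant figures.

I = a⁴/12 = 103⁴/12 = 9.379×10^6 mm⁴
A = 1.061×10^4 mm²;  r_min = √(I/A) = √(9.379×10^6/1.061×10^4) = 29.73 mm
L_e = K·L = 0.5 × 2.69 m = 1.345 m = 1345.0 mm
λ = L_e / r_min = 1345.0 / 29.73 = 45.2

λ ≈ 45.2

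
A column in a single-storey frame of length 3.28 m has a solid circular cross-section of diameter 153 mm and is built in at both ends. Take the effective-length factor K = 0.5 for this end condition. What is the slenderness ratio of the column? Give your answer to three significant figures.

For a solid circle r = d/4 = 153/4 = 38.25 mm
L_e = K·L = 0.5 × 3.28 m = 1.640 m = 1640.0 mm
λ = L_e / r_min = 1640.0 / 38.25 = 42.9

λ ≈ 42.9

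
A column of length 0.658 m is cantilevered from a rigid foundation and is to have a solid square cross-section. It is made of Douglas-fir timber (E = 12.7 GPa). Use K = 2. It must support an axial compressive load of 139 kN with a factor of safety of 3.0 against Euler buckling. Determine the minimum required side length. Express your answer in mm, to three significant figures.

a ≈ 91.2 mm

Required P_cr = n·P = 3.0 × 139 = 417.0 kN
L_e = K·L = 2 × 0.658 = 1.316 m
Required I = P_cr·L_e²/(π²E) = 4.170×10^5 × 1.316² / (π² × 1.27×10^10) = 5.762×10^-6 m⁴
I_req = 5.762×10^6 mm⁴
Solid square: I = a⁴/12  ⇒  a = (12I)^(1/4) = (12×5.762×10^6)^(1/4) = 91.2 mm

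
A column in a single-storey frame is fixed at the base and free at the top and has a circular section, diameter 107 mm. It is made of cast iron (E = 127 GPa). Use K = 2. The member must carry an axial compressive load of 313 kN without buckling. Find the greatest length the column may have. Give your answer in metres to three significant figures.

I = πd⁴/64 = π×107⁴/64 = 6.434×10^6 mm⁴
I = 6.434×10^-6 m⁴
At the buckling limit P_cr = P = 3.130×10^5 N
From P_cr = π²EI/(K·L)²:  L = (1/K)·√(π²EI/P_cr) = (1/2)·√(π²×1.27×10^11×6.434×10^-6/3.130×10^5)
L = 2.54 m

L_max ≈ 2.54 m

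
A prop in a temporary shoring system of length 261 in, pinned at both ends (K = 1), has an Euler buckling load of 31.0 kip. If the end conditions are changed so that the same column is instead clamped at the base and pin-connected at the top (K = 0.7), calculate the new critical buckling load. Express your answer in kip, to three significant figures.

P_cr ≈ 63.3 kip

P_cr ∝ 1/K², so P_cr,new = P_cr,old × (K_old/K_new)² = 31.0 × (1/0.7)²
= 31.0 × 2.041 = 63.3 kip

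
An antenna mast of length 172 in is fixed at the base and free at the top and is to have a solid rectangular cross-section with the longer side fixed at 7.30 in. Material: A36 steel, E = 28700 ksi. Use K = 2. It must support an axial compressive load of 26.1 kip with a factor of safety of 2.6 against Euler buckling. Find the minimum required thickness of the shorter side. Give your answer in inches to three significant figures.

b ≈ 3.60 in

Required P_cr = n·P = 2.6 × 26.1 = 67.86 kip
L_e = K·L = 2 × 172 = 344.0 in
Required I = P_cr·L_e²/(π²E) = 6.786×10^4 × 344.0² / (π² × 2.87×10^7) = 28.35 in⁴
Rectangle, weak axis: I_min = h·b³/12 with h = 7.30 in fixed  ⇒  b = (12I/h)^(1/3) = 3.60 in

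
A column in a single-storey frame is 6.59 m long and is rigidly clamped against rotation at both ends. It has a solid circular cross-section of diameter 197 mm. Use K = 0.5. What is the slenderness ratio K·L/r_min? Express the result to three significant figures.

For a solid circle r = d/4 = 197/4 = 49.25 mm
L_e = K·L = 0.5 × 6.59 m = 3.295 m = 3295.0 mm
λ = L_e / r_min = 3295.0 / 49.25 = 66.9

λ ≈ 66.9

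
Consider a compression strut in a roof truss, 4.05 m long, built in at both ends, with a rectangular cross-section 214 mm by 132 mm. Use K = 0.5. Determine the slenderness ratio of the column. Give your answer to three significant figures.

λ ≈ 53.1

Buckling occurs about the weak axis: I_min = h·b³/12 with b = 132 mm (the shorter side).
I_min = 214×132³/12 = 4.102×10^7 mm⁴
A = 2.825×10^4 mm²;  r_min = √(I/A) = √(4.102×10^7/2.825×10^4) = 38.11 mm
L_e = K·L = 0.5 × 4.05 m = 2.025 m = 2025.0 mm
λ = L_e / r_min = 2025.0 / 38.11 = 53.1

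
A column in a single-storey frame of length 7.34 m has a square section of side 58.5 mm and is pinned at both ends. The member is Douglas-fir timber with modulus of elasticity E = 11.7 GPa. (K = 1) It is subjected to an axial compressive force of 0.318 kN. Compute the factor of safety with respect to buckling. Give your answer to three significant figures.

I = a⁴/12 = 58.5⁴/12 = 9.760×10^5 mm⁴
I = 9.760×10^5 mm⁴ = 9.760×10^-7 m⁴
Effective length L_e = K·L = 1 × 7.34 = 7.340 m
P_cr = π²EI / L_e² = π² × 11.7×10⁹ × 9.760×10^-7 / 7.340² = 2.092×10^3 N
Factor of safety n = P_cr / P = 2.0919 / 0.318 = 6.58

n ≈ 6.58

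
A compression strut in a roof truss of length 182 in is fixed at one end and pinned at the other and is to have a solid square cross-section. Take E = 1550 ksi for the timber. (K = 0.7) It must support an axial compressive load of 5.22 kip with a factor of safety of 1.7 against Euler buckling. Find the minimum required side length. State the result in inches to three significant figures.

a ≈ 3.26 in

Required P_cr = n·P = 1.7 × 5.22 = 8.874 kip
L_e = K·L = 0.7 × 182 = 127.4 in
Required I = P_cr·L_e²/(π²E) = 8.874×10^3 × 127.4² / (π² × 1.55×10^6) = 9.415 in⁴
Solid square: I = a⁴/12  ⇒  a = (12I)^(1/4) = (12×9.415)^(1/4) = 3.26 in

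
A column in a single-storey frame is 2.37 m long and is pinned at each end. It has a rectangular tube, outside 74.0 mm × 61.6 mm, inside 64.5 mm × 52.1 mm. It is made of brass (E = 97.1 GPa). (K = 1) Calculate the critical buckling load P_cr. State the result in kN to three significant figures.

Weak-axis I_min = (h_o·b_o³ − h_i·b_i³)/12 with b_o = 61.6, b_i = 52.10 mm (shorter outer/inner sides).
I_min = (74.0×61.6³ − 64.50×52.10³)/12 = 6.813×10^5 mm⁴
I = 6.813×10^5 mm⁴ = 6.813×10^-7 m⁴
Effective length L_e = K·L = 1 × 2.37 = 2.370 m
P_cr = π²EI / L_e² = π² × 97.1×10⁹ × 6.813×10^-7 / 2.370² = 1.162×10^5 N

P_cr ≈ 116 kN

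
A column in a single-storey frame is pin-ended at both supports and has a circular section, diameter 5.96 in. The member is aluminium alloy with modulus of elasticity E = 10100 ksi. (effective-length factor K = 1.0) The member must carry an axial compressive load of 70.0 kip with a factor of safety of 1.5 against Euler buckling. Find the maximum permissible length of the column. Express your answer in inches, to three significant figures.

L_max ≈ 242 in

I = πd⁴/64 = π×5.96⁴/64 = 61.94 in⁴
Required critical load P_cr = n·P = 1.5 × 70.0 = 105.0 kip = 1.050×10^5 lb
From P_cr = π²EI/(K·L)²:  L = (1/K)·√(π²EI/P_cr) = (1/1)·√(π²×1.01×10^7×61.94/1.050×10^5)
L = 242 in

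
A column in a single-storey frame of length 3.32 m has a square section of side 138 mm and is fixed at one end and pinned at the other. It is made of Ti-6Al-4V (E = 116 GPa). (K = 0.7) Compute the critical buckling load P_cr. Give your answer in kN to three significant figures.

P_cr ≈ 6410 kN

I = a⁴/12 = 138⁴/12 = 3.022×10^7 mm⁴
I = 3.022×10^7 mm⁴ = 3.022×10^-5 m⁴
Effective length L_e = K·L = 0.7 × 3.32 = 2.324 m
P_cr = π²EI / L_e² = π² × 116×10⁹ × 3.022×10^-5 / 2.324² = 6.406×10^6 N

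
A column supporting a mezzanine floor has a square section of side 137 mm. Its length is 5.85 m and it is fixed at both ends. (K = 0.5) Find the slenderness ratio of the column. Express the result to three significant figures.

For a square r = a/√12 = 137/√12 = 39.55 mm
L_e = K·L = 0.5 × 5.85 m = 2.925 m = 2925.0 mm
λ = L_e / r_min = 2925.0 / 39.55 = 74.0

λ ≈ 74.0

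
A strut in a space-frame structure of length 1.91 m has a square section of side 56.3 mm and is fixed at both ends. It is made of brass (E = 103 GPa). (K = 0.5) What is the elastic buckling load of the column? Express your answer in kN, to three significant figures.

I = a⁴/12 = 56.3⁴/12 = 8.372×10^5 mm⁴
I = 8.372×10^5 mm⁴ = 8.372×10^-7 m⁴
Effective length L_e = K·L = 0.5 × 1.91 = 0.9550 m
P_cr = π²EI / L_e² = π² × 103×10⁹ × 8.372×10^-7 / 0.9550² = 9.332×10^5 N

P_cr ≈ 933 kN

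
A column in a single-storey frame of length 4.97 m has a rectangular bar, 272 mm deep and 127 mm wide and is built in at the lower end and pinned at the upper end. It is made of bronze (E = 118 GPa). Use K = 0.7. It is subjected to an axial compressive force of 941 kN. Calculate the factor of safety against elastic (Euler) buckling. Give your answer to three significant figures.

Buckling occurs about the weak axis: I_min = h·b³/12 with b = 127 mm (the shorter side).
I_min = 272×127³/12 = 4.643×10^7 mm⁴
I = 4.643×10^7 mm⁴ = 4.643×10^-5 m⁴
Effective length L_e = K·L = 0.7 × 4.97 = 3.479 m
P_cr = π²EI / L_e² = π² × 118×10⁹ × 4.643×10^-5 / 3.479² = 4.468×10^6 N
Factor of safety n = P_cr / P = 4467.6 / 941 = 4.75

n ≈ 4.75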